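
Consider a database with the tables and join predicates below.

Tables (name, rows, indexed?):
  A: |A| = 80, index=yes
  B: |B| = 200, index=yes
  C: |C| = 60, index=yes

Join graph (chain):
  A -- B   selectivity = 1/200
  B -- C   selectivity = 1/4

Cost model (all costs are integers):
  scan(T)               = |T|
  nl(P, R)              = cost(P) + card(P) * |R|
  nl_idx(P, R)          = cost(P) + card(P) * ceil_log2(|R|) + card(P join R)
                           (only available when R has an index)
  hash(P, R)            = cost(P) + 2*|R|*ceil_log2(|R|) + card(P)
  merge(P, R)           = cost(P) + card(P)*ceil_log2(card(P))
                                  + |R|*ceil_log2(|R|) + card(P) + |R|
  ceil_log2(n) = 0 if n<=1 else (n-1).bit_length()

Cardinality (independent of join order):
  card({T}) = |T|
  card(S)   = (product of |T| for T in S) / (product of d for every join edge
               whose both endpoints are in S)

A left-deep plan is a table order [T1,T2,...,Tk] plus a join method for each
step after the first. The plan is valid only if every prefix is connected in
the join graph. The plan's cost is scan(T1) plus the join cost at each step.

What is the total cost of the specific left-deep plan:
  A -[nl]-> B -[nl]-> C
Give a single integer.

20880

step 1: scan A: cost=80, card=80
step 2: join B via nl
    card(P join B) = 80*200/(200) = 80
    cost = 80 + 80*200 = 16080
step 3: join C via nl
    card(P join C) = 80*60/(4) = 1200
    cost = 16080 + 80*60 = 20880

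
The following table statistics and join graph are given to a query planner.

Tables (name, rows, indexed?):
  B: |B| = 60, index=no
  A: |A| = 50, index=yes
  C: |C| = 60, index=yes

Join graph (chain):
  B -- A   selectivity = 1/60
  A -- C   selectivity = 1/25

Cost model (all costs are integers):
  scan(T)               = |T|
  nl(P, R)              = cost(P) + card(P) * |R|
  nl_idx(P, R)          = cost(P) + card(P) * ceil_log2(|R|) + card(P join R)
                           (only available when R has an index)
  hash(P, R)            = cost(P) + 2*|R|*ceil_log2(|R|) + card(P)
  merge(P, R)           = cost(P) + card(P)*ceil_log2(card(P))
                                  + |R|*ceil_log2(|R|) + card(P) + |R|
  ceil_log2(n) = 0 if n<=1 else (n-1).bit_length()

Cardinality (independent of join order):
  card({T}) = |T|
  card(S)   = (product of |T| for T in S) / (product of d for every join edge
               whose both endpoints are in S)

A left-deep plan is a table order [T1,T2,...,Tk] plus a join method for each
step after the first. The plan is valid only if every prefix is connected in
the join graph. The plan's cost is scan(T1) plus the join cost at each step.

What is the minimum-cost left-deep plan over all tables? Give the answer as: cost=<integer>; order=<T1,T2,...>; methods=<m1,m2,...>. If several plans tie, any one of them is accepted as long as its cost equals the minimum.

Selinger DP (subsets sized 1..n):
  {B}: scan cost=60, card=60
  {A}: scan cost=50, card=50
  {C}: scan cost=60, card=60
  {AB}: card=50; try (A,nl_idx)→470, (A,hash)→720, (B,hash)→820, (B,merge)→820, (A,merge)→830, (B,nl)→3050 …(+1); best=470 via (A,nl_idx)
  {AC}: card=120; try (C,nl_idx)→470, (A,nl_idx)→540, (A,hash)→720, (C,hash)→820, (C,merge)→820, (A,merge)→830 …(+2); best=470 via (C,nl_idx)
  {ABC}: card=120; try (C,nl_idx)→890, (C,hash)→1240, (C,merge)→1240, (B,hash)→1310, (B,merge)→1850, (C,nl)→3470 …(+1); best=890 via (C,nl_idx)

cost=890; order=B,A,C; methods=nl_idx,nl_idx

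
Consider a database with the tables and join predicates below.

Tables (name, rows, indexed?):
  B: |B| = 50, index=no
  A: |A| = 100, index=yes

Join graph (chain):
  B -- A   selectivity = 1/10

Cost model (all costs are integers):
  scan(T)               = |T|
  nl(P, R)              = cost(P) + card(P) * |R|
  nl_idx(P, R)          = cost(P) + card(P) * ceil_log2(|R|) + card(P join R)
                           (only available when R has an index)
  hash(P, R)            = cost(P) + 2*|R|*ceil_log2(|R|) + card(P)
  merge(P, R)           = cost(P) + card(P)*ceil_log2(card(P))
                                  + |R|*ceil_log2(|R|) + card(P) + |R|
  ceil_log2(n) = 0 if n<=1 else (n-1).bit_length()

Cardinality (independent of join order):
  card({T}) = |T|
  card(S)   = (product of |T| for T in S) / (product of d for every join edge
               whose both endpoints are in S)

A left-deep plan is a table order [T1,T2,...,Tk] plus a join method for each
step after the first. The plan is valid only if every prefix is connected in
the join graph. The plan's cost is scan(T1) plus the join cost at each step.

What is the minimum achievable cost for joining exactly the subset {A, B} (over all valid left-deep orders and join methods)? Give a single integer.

Selinger DP over subsets of {A,B}:
  {B}: scan cost=50, card=50
  {A}: scan cost=100, card=100
  {AB}: card=500; try (B,hash)→800, (A,nl_idx)→900, (A,merge)→1200, (B,merge)→1250, (A,hash)→1500, (A,nl)→5050 …(+1); best=800 via (B,hash)

800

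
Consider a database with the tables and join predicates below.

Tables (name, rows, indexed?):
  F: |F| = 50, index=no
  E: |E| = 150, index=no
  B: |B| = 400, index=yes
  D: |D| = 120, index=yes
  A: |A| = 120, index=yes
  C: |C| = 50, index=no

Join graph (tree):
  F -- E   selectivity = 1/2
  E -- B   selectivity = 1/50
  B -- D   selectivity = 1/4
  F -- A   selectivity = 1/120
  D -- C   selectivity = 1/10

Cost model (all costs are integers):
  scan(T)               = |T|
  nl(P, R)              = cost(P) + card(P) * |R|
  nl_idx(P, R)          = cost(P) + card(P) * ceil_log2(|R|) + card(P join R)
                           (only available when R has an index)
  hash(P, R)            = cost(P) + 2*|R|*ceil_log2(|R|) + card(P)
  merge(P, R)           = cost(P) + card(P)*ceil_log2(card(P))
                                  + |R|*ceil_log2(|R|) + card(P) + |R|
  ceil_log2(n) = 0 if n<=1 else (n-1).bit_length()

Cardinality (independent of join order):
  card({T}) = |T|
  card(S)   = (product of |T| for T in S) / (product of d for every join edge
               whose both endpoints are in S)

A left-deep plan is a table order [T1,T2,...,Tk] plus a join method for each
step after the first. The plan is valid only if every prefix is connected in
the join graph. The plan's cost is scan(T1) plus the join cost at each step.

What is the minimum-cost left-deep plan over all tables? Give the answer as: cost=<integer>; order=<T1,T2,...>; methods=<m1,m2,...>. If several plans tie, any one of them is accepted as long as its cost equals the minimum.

Selinger DP (subsets sized 1..n):
  {F}: scan cost=50, card=50
  {E}: scan cost=150, card=150
  {B}: scan cost=400, card=400
  {D}: scan cost=120, card=120
  {A}: scan cost=120, card=120
  {C}: scan cost=50, card=50
  {EF}: card=3750; try (F,hash)→900, (E,merge)→1750, (F,merge)→1850, (E,hash)→2500, (E,nl)→7550, (F,nl)→7650; best=900 via (F,hash)
  {AF}: card=50; try (A,nl_idx)→450, (F,hash)→840, (A,merge)→1360, (F,merge)→1430, (A,hash)→1780, (A,nl)→6050 …(+1); best=450 via (A,nl_idx)
  {BE}: card=1200; try (B,nl_idx)→2700, (E,hash)→3200, (B,merge)→5500, (E,merge)→5750, (B,hash)→7500, (B,nl)→60150 …(+1); best=2700 via (B,nl_idx)
  {BD}: card=12000; try (D,hash)→2480, (B,merge)→5080, (D,merge)→5360, (B,hash)→7440, (B,nl_idx)→13200, (D,nl_idx)→15200 …(+2); best=2480 via (D,hash)
  {CD}: card=600; try (C,hash)→840, (D,nl_idx)→1000, (D,merge)→1360, (C,merge)→1430, (D,hash)→1780, (D,nl)→6050 …(+1); best=840 via (C,hash)
  {BEF}: card=30000; try (F,hash)→4500, (B,hash)→11850, (F,merge)→17450, (B,merge)→53650, (F,nl)→62700, (B,nl_idx)→64650 …(+1); best=4500 via (F,hash)
  {AEF}: card=3750; try (E,merge)→2150, (E,hash)→2900, (A,hash)→6330, (E,nl)→7950, (A,nl_idx)→30900, (A,merge)→50610 …(+1); best=2150 via (E,merge)
  {BDE}: card=36000; try (D,hash)→5580, (E,hash)→16880, (D,merge)→18060, (D,nl_idx)→47100, (D,nl)→146700, (E,merge)→183830 …(+1); best=5580 via (D,hash)
  {BCD}: card=60000; try (B,hash)→8640, (B,merge)→11440, (C,hash)→15080, (B,nl_idx)→66240, (C,merge)→182830, (B,nl)→240840 …(+1); best=8640 via (B,hash)
  {BDEF}: card=900000; try (D,hash)→36180, (F,hash)→42180, (D,merge)→485460, (F,merge)→617930, (D,nl_idx)→1114500, (F,nl)→1805580 …(+1); best=36180 via (D,hash)
  {ABEF}: card=30000; try (B,hash)→13100, (A,hash)→36180, (B,merge)→54900, (B,nl_idx)→65900, (A,nl_idx)→244500, (A,merge)→485460 …(+2); best=13100 via (B,hash)
  {BCDE}: card=180000; try (C,hash)→42180, (E,hash)→71040, (C,merge)→617930, (E,merge)→1029990, (C,nl)→1805580, (E,nl)→9008640; best=42180 via (C,hash)
  {ABDEF}: card=900000; try (D,hash)→44780, (D,merge)→494060, (A,hash)→937860, (D,nl_idx)→1123100, (D,nl)→3613100, (A,nl_idx)→7236180 …(+2); best=44780 via (D,hash)
  {BCDEF}: card=4500000; try (F,hash)→222780, (C,hash)→936780, (F,merge)→3462530, (F,nl)→9042180, (C,merge)→18936530, (C,nl)→45036180; best=222780 via (F,hash)
  {ABCDEF}: card=4500000; try (C,hash)→945380, (A,hash)→4724460, (C,merge)→18945130, (A,nl_idx)→36222780, (C,nl)→45044780, (A,merge)→108223740 …(+1); best=945380 via (C,hash)

cost=945380; order=F,A,E,B,D,C; methods=nl_idx,merge,hash,hash,hash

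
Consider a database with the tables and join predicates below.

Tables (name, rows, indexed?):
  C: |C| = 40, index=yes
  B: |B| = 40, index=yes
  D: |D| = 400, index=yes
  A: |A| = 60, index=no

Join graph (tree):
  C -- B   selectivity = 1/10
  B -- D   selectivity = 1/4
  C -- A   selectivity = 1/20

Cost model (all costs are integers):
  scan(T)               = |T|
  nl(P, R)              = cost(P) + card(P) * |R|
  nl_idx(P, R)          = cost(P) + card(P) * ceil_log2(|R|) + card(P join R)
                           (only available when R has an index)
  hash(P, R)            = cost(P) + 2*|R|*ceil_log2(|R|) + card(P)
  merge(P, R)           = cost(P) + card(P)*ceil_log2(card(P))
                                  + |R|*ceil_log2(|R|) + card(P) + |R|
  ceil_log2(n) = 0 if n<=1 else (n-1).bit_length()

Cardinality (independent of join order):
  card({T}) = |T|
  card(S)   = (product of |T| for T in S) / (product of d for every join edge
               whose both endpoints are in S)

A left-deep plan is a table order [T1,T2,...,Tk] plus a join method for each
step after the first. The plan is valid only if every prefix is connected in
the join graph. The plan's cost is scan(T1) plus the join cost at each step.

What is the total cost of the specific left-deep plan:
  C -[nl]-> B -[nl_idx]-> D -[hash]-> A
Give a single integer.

35800

step 1: scan C: cost=40, card=40
step 2: join B via nl
    card(P join B) = 40*40/(10) = 160
    cost = 40 + 40*40 = 1640
step 3: join D via nl_idx
    card(P join D) = 160*400/(4) = 16000
    cost = 1640 + 160*9 + 16000 = 19080
step 4: join A via hash
    card(P join A) = 16000*60/(20) = 48000
    cost = 19080 + 2*60*6 + 16000 = 35800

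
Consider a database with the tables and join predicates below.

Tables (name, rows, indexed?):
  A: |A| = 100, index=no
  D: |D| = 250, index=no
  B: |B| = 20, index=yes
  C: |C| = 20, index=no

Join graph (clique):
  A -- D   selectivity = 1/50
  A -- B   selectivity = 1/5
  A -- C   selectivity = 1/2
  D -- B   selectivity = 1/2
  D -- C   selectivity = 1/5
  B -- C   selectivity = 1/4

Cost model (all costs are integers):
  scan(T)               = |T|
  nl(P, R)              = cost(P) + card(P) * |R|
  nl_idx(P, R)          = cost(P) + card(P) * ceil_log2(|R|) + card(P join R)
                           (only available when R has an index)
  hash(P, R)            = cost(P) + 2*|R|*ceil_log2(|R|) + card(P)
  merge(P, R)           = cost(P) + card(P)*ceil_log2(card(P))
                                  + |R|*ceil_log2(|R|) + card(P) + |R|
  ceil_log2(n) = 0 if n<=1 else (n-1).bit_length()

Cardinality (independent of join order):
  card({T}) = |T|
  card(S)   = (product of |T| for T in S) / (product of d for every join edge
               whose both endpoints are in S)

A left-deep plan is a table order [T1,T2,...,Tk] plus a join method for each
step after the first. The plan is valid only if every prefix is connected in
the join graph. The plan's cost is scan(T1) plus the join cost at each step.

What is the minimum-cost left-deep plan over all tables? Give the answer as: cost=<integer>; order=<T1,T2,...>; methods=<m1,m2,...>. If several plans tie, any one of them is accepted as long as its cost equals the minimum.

cost=3800; order=D,A,B,C; methods=hash,hash,hash

Selinger DP (subsets sized 1..n):
  {A}: scan cost=100, card=100
  {D}: scan cost=250, card=250
  {B}: scan cost=20, card=20
  {C}: scan cost=20, card=20
  {AD}: card=500; try (A,hash)→1900, (D,merge)→3150, (A,merge)→3300, (D,hash)→4200, (D,nl)→25100, (A,nl)→25250; best=1900 via (A,hash)
  {AB}: card=400; try (B,hash)→400, (A,merge)→940, (B,nl_idx)→1000, (B,merge)→1020, (A,hash)→1440, (A,nl)→2020 …(+1); best=400 via (B,hash)
  {AC}: card=1000; try (C,hash)→400, (A,merge)→940, (C,merge)→1020, (A,hash)→1440, (A,nl)→2020, (C,nl)→2100; best=400 via (C,hash)
  {BD}: card=2500; try (B,hash)→700, (D,merge)→2390, (B,merge)→2620, (B,nl_idx)→4000, (D,hash)→4040, (D,nl)→5020 …(+1); best=700 via (B,hash)
  {CD}: card=1000; try (C,hash)→700, (D,merge)→2390, (C,merge)→2620, (D,hash)→4040, (D,nl)→5020, (C,nl)→5250; best=700 via (C,hash)
  {BC}: card=100; try (B,nl_idx)→220, (C,hash)→240, (B,hash)→240, (C,merge)→260, (B,merge)→260, (C,nl)→420 …(+1); best=220 via (B,nl_idx)
  {ABD}: card=1000; try (B,hash)→2600, (A,hash)→4600, (D,hash)→4800, (B,nl_idx)→5400, (D,merge)→6650, (B,merge)→7020 …(+4); best=2600 via (B,hash)
  {ACD}: card=1000; try (C,hash)→2600, (A,hash)→3100, (D,hash)→5400, (C,merge)→7020, (C,nl)→11900, (A,merge)→12500 …(+3); best=2600 via (C,hash)
  {ABC}: card=1000; try (C,hash)→1000, (B,hash)→1600, (A,hash)→1720, (A,merge)→1820, (C,merge)→4520, (B,nl_idx)→6400 …(+4); best=1000 via (C,hash)
  {BCD}: card=2500; try (B,hash)→1900, (D,merge)→3270, (C,hash)→3400, (D,hash)→4320, (B,nl_idx)→8200, (B,merge)→11820 …(+4); best=1900 via (B,hash)
  {ABCD}: card=500; try (C,hash)→3800, (B,hash)→3800, (A,hash)→5800, (D,hash)→6000, (B,nl_idx)→8100, (C,merge)→13720 …(+7); best=3800 via (C,hash)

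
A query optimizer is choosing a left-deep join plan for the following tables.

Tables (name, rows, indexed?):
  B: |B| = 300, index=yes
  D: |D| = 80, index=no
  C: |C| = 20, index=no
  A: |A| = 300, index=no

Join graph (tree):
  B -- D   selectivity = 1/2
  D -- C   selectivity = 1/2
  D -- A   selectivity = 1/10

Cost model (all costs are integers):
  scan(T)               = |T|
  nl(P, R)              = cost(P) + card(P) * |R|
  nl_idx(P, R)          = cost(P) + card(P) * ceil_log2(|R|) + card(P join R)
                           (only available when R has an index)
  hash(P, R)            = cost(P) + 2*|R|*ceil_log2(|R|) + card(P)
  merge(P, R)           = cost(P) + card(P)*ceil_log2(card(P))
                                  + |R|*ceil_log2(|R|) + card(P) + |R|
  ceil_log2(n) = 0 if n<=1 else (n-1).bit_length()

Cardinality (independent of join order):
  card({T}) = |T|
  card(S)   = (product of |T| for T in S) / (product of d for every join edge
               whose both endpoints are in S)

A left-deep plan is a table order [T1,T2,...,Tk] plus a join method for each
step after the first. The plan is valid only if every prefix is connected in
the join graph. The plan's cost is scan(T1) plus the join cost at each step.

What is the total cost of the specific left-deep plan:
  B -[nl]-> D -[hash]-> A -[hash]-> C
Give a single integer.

step 1: scan B: cost=300, card=300
step 2: join D via nl
    card(P join D) = 300*80/(2) = 12000
    cost = 300 + 300*80 = 24300
step 3: join A via hash
    card(P join A) = 12000*300/(10) = 360000
    cost = 24300 + 2*300*9 + 12000 = 41700
step 4: join C via hash
    card(P join C) = 360000*20/(2) = 3600000
    cost = 41700 + 2*20*5 + 360000 = 401900

401900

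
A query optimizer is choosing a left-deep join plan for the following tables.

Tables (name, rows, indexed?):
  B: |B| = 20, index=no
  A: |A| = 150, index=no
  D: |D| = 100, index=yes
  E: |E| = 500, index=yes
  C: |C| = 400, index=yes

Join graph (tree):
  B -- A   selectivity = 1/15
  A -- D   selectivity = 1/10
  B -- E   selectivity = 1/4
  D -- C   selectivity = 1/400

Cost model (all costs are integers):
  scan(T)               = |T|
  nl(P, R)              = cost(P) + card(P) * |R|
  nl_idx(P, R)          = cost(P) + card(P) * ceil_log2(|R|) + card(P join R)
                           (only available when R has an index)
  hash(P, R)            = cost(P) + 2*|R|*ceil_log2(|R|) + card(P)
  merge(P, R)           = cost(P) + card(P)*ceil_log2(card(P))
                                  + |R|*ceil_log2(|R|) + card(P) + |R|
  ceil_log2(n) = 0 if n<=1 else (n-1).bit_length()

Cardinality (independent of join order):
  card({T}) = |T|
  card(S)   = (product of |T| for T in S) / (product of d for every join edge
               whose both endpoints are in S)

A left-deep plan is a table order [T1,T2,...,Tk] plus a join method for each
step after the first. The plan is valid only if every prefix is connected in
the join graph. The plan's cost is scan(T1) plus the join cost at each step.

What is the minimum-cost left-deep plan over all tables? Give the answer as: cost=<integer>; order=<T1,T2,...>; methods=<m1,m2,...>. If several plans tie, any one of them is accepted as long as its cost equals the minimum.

cost=15950; order=D,C,A,B,E; methods=nl_idx,merge,hash,hash

Selinger DP (subsets sized 1..n):
  {B}: scan cost=20, card=20
  {A}: scan cost=150, card=150
  {D}: scan cost=100, card=100
  {E}: scan cost=500, card=500
  {C}: scan cost=400, card=400
  {AB}: card=200; try (B,hash)→500, (A,merge)→1490, (B,merge)→1620, (A,hash)→2440, (A,nl)→3020, (B,nl)→3150; best=500 via (B,hash)
  {BE}: card=2500; try (B,hash)→1200, (E,nl_idx)→2700, (E,merge)→5140, (B,merge)→5620, (E,hash)→9040, (E,nl)→10020 …(+1); best=1200 via (B,hash)
  {AD}: card=1500; try (D,hash)→1700, (A,merge)→2250, (D,merge)→2300, (A,hash)→2600, (D,nl_idx)→2700, (A,nl)→15100 …(+1); best=1700 via (D,hash)
  {CD}: card=100; try (C,nl_idx)→1100, (D,hash)→2200, (D,nl_idx)→3300, (C,merge)→4900, (D,merge)→5200, (C,hash)→7400 …(+2); best=1100 via (C,nl_idx)
  {ABD}: card=2000; try (D,hash)→2100, (D,merge)→3100, (B,hash)→3400, (D,nl_idx)→3900, (B,merge)→19820, (D,nl)→20500 …(+1); best=2100 via (D,hash)
  {ABE}: card=25000; try (A,hash)→6100, (E,merge)→7300, (E,hash)→9700, (E,nl_idx)→27300, (A,merge)→35050, (E,nl)→100500 …(+1); best=6100 via (A,hash)
  {ACD}: card=1500; try (A,merge)→3250, (A,hash)→3600, (C,hash)→10400, (A,nl)→16100, (C,nl_idx)→16700, (C,merge)→23700 …(+1); best=3250 via (A,merge)
  {ABDE}: card=250000; try (E,hash)→13100, (E,merge)→31100, (D,hash)→32500, (E,nl_idx)→270100, (D,merge)→406900, (D,nl_idx)→431100 …(+2); best=13100 via (E,hash)
  {ABCD}: card=2000; try (B,hash)→4950, (C,hash)→11300, (B,merge)→21370, (C,nl_idx)→22100, (C,merge)→30100, (B,nl)→33250 …(+1); best=4950 via (B,hash)
  {ABCDE}: card=250000; try (E,hash)→15950, (E,merge)→33950, (C,hash)→270300, (E,nl_idx)→272950, (E,nl)→1004950, (C,nl_idx)→2513100 …(+2); best=15950 via (E,hash)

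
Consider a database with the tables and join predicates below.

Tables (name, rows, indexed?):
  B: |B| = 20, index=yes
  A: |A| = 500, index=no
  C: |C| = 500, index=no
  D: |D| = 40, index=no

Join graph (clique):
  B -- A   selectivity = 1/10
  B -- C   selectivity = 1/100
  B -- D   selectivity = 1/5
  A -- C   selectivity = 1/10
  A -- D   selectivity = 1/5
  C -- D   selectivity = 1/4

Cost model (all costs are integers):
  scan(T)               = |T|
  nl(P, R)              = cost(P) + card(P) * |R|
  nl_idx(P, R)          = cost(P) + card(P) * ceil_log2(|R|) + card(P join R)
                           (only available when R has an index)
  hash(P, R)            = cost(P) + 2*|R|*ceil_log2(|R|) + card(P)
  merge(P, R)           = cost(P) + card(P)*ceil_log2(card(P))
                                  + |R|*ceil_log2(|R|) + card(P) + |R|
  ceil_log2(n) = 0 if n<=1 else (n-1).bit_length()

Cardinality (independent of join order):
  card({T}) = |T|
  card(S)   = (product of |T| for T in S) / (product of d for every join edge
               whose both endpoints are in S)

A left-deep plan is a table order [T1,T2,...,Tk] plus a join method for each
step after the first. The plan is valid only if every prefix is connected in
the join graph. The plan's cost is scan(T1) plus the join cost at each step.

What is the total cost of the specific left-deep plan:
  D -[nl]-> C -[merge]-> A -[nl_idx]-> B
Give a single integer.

345240

step 1: scan D: cost=40, card=40
step 2: join C via nl
    card(P join C) = 40*500/(4) = 5000
    cost = 40 + 40*500 = 20040
step 3: join A via merge
    card(P join A) = 5000*500/(10*5) = 50000
    cost = 20040 + 5000*13 + 500*9 + 5000 + 500 = 95040
step 4: join B via nl_idx
    card(P join B) = 50000*20/(10*100*5) = 200
    cost = 95040 + 50000*5 + 200 = 345240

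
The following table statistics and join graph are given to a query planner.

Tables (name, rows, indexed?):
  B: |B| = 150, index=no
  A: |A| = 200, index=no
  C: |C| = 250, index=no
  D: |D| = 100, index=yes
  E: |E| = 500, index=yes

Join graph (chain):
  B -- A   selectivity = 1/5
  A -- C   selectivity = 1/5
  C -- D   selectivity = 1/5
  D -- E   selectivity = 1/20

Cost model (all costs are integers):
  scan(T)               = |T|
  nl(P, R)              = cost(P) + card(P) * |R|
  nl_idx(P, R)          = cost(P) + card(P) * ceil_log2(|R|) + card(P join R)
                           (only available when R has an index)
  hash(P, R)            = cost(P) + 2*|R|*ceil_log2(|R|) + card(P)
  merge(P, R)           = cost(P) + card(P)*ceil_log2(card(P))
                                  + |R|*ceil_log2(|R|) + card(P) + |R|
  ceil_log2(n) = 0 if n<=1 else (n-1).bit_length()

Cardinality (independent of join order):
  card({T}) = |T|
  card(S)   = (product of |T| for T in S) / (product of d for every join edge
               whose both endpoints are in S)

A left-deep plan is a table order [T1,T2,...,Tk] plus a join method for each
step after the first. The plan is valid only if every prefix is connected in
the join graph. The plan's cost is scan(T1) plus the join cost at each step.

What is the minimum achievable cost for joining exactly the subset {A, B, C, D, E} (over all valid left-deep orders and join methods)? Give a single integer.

Selinger DP over subsets of {A,B,C,D,E}:
  {B}: scan cost=150, card=150
  {A}: scan cost=200, card=200
  {C}: scan cost=250, card=250
  {D}: scan cost=100, card=100
  {E}: scan cost=500, card=500
  {AB}: card=6000; try (B,hash)→2800, (A,merge)→3300, (B,merge)→3350, (A,hash)→3500, (A,nl)→30150, (B,nl)→30200; best=2800 via (B,hash)
  {AC}: card=10000; try (A,hash)→3700, (C,merge)→4250, (A,merge)→4300, (C,hash)→4400, (C,nl)→50200, (A,nl)→50250; best=3700 via (A,hash)
  {CD}: card=5000; try (D,hash)→1900, (C,merge)→3150, (D,merge)→3300, (C,hash)→4200, (D,nl_idx)→7000, (C,nl)→25100 …(+1); best=1900 via (D,hash)
  {DE}: card=2500; try (D,hash)→2400, (E,nl_idx)→3500, (E,merge)→5900, (D,merge)→6300, (D,nl_idx)→6500, (E,hash)→9200 …(+2); best=2400 via (D,hash)
  {ABC}: card=300000; try (C,hash)→12800, (B,hash)→16100, (C,merge)→89050, (B,merge)→155050, (C,nl)→1502800, (B,nl)→1503700; best=12800 via (C,hash)
  {ACD}: card=200000; try (A,hash)→10100, (D,hash)→15100, (A,merge)→73700, (D,merge)→154500, (D,nl_idx)→273700, (A,nl)→1001900 …(+1); best=10100 via (A,hash)
  {CDE}: card=125000; try (C,hash)→8900, (E,hash)→15900, (C,merge)→37150, (E,merge)→76900, (E,nl_idx)→171900, (C,nl)→627400 …(+1); best=8900 via (C,hash)
  {ABCD}: card=6000000; try (B,hash)→212500, (D,hash)→314200, (B,merge)→3811450, (D,merge)→6013600, (D,nl_idx)→8112800, (B,nl)→30010100 …(+1); best=212500 via (B,hash)
  {ACDE}: card=5000000; try (A,hash)→137100, (E,hash)→219100, (A,merge)→2260700, (E,merge)→3815100, (E,nl_idx)→6810100, (A,nl)→25008900 …(+1); best=137100 via (A,hash)
  {ABCDE}: card=150000000; try (B,hash)→5139500, (E,hash)→6221500, (B,merge)→120138450, (E,merge)→144217500, (E,nl_idx)→204212500, (B,nl)→750137100 …(+1); best=5139500 via (B,hash)

5139500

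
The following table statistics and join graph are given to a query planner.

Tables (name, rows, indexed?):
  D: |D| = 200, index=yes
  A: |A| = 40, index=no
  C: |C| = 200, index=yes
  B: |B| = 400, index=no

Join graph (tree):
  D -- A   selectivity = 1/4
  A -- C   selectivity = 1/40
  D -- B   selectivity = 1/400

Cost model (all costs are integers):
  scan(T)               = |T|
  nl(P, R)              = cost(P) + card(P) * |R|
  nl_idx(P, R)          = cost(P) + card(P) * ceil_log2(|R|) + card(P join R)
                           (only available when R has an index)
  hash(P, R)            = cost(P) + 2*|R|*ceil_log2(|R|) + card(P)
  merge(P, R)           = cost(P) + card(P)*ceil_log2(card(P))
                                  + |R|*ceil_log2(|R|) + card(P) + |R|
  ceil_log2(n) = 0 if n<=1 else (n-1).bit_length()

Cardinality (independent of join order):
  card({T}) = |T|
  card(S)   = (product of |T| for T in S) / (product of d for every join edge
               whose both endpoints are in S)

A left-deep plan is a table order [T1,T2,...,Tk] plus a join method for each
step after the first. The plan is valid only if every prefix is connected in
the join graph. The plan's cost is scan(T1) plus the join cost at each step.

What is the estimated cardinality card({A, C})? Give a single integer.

200

Tables in S: A(40), C(200)
Edges inside S: A-C(d=40)
numerator = 40 * 200 = 8000
denominator = 40 = 40
card(S) = 8000 / 40 = 200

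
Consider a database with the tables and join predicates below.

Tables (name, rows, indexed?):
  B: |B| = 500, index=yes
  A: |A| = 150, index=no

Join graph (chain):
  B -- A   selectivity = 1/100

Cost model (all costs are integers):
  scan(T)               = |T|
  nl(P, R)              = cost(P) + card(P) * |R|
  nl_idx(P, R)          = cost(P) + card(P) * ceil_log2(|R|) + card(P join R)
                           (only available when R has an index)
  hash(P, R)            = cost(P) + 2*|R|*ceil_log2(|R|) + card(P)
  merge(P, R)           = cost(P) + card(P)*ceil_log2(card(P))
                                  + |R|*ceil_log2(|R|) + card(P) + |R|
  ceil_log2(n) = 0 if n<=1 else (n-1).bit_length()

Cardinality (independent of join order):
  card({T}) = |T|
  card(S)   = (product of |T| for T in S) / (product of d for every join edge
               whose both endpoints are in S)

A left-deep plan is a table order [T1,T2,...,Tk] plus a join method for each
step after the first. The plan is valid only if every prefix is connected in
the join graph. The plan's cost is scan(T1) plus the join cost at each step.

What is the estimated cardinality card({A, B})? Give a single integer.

750

Tables in S: A(150), B(500)
Edges inside S: B-A(d=100)
numerator = 150 * 500 = 75000
denominator = 100 = 100
card(S) = 75000 / 100 = 750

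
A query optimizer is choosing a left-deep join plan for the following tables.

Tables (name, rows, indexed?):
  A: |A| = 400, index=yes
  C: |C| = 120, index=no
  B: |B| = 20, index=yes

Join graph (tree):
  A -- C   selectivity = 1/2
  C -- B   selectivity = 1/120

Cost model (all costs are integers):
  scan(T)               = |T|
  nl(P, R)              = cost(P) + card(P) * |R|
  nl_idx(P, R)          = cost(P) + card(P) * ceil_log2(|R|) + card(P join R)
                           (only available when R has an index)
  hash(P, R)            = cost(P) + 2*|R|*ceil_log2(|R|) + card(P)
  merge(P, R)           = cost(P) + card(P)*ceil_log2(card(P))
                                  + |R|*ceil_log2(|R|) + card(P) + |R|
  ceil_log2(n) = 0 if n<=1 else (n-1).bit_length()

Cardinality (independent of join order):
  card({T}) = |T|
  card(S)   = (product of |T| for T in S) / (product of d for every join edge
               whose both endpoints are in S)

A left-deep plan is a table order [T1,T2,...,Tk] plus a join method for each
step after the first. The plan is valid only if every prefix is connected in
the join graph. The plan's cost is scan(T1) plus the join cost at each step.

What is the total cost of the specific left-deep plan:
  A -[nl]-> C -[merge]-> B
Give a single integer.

step 1: scan A: cost=400, card=400
step 2: join C via nl
    card(P join C) = 400*120/(2) = 24000
    cost = 400 + 400*120 = 48400
step 3: join B via merge
    card(P join B) = 24000*20/(120) = 4000
    cost = 48400 + 24000*15 + 20*5 + 24000 + 20 = 432520

432520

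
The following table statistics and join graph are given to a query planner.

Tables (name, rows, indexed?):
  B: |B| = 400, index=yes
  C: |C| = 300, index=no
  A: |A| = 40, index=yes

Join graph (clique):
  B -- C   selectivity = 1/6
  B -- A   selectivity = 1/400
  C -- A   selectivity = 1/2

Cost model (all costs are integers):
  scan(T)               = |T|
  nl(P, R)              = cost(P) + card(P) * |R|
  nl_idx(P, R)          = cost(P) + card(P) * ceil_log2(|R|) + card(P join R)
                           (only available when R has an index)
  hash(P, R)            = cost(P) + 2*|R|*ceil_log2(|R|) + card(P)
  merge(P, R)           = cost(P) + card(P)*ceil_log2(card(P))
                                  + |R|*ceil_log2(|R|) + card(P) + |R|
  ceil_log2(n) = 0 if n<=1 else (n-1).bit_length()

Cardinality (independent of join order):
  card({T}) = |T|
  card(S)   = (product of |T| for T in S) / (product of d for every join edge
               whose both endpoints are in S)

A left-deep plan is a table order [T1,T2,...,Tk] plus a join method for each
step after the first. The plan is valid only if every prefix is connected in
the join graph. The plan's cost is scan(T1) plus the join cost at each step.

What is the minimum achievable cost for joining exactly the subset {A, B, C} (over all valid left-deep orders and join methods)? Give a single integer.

3720

Selinger DP over subsets of {A,B,C}:
  {B}: scan cost=400, card=400
  {C}: scan cost=300, card=300
  {A}: scan cost=40, card=40
  {BC}: card=20000; try (C,hash)→6200, (B,merge)→7300, (C,merge)→7400, (B,hash)→7800, (B,nl_idx)→23000, (B,nl)→120300 …(+1); best=6200 via (C,hash)
  {AB}: card=40; try (B,nl_idx)→440, (A,hash)→1280, (A,nl_idx)→2840, (B,merge)→4320, (A,merge)→4680, (B,hash)→7280 …(+2); best=440 via (B,nl_idx)
  {AC}: card=6000; try (A,hash)→1080, (C,merge)→3320, (A,merge)→3580, (C,hash)→5480, (A,nl_idx)→8100, (C,nl)→12040 …(+1); best=1080 via (A,hash)
  {ABC}: card=1000; try (C,merge)→3720, (C,hash)→5880, (C,nl)→12440, (B,hash)→14280, (A,hash)→26680, (B,nl_idx)→56080 …(+5); best=3720 via (C,merge)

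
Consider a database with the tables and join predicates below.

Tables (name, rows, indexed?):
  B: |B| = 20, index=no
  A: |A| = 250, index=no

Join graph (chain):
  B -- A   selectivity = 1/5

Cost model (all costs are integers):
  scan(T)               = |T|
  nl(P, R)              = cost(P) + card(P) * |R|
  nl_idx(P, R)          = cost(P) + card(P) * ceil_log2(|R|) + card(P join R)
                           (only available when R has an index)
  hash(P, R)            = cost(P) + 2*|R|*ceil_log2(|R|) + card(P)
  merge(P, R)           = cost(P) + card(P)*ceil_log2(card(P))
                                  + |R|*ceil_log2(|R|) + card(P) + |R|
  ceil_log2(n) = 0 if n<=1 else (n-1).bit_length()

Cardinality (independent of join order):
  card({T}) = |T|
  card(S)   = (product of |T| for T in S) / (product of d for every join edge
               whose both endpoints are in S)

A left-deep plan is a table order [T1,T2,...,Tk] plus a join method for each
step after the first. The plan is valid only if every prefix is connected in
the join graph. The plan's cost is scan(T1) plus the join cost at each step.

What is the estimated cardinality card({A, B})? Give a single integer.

1000

Tables in S: A(250), B(20)
Edges inside S: B-A(d=5)
numerator = 250 * 20 = 5000
denominator = 5 = 5
card(S) = 5000 / 5 = 1000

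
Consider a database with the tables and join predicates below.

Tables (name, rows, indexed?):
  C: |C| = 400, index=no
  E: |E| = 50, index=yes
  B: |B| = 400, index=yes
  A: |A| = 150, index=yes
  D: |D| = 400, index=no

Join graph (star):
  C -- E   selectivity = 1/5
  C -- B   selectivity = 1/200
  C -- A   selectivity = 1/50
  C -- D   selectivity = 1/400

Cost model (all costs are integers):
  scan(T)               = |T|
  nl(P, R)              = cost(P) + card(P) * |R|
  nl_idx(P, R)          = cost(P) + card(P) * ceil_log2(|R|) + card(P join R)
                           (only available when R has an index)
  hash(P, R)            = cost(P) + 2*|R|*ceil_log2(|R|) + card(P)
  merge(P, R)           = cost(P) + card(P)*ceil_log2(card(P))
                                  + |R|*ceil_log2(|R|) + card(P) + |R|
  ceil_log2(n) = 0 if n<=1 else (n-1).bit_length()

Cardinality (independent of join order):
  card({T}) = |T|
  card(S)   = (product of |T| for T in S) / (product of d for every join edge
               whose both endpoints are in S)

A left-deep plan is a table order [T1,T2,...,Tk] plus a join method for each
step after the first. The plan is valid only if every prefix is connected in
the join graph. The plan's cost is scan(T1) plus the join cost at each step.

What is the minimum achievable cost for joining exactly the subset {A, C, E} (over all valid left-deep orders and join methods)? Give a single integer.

Selinger DP over subsets of {A,C,E}:
  {C}: scan cost=400, card=400
  {E}: scan cost=50, card=50
  {A}: scan cost=150, card=150
  {CE}: card=4000; try (E,hash)→1400, (C,merge)→4400, (E,merge)→4750, (E,nl_idx)→6800, (C,hash)→7300, (C,nl)→20050 …(+1); best=1400 via (E,hash)
  {AC}: card=1200; try (A,hash)→3200, (A,nl_idx)→4800, (C,merge)→5500, (A,merge)→5750, (C,hash)→7500, (C,nl)→60150 …(+1); best=3200 via (A,hash)
  {ACE}: card=12000; try (E,hash)→5000, (A,hash)→7800, (E,merge)→17950, (E,nl_idx)→22400, (A,nl_idx)→45400, (A,merge)→54750 …(+2); best=5000 via (E,hash)

5000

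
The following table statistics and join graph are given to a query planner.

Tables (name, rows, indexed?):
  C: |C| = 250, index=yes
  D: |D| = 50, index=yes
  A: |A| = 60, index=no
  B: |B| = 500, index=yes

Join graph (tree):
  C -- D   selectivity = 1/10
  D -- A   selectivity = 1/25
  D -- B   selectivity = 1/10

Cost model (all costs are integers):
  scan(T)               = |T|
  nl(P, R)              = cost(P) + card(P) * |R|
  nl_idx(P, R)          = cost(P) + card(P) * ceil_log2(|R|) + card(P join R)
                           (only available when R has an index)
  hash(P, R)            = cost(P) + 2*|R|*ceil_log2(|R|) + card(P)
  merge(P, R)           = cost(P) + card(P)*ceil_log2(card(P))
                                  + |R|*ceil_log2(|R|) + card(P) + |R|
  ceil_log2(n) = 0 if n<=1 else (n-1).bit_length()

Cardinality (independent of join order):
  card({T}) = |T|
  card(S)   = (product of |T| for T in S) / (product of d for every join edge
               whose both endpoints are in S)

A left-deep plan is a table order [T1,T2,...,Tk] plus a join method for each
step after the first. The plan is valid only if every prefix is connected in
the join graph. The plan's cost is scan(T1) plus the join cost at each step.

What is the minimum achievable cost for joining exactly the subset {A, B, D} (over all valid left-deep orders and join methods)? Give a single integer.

4820

Selinger DP over subsets of {A,B,D}:
  {D}: scan cost=50, card=50
  {A}: scan cost=60, card=60
  {B}: scan cost=500, card=500
  {AD}: card=120; try (D,nl_idx)→540, (D,hash)→720, (A,hash)→820, (A,merge)→820, (D,merge)→830, (A,nl)→3050 …(+1); best=540 via (D,nl_idx)
  {BD}: card=2500; try (D,hash)→1600, (B,nl_idx)→3000, (B,merge)→5400, (D,merge)→5850, (D,nl_idx)→6000, (B,hash)→9100 …(+2); best=1600 via (D,hash)
  {ABD}: card=6000; try (A,hash)→4820, (B,merge)→6500, (B,nl_idx)→7620, (B,hash)→9660, (A,merge)→34520, (B,nl)→60540 …(+1); best=4820 via (A,hash)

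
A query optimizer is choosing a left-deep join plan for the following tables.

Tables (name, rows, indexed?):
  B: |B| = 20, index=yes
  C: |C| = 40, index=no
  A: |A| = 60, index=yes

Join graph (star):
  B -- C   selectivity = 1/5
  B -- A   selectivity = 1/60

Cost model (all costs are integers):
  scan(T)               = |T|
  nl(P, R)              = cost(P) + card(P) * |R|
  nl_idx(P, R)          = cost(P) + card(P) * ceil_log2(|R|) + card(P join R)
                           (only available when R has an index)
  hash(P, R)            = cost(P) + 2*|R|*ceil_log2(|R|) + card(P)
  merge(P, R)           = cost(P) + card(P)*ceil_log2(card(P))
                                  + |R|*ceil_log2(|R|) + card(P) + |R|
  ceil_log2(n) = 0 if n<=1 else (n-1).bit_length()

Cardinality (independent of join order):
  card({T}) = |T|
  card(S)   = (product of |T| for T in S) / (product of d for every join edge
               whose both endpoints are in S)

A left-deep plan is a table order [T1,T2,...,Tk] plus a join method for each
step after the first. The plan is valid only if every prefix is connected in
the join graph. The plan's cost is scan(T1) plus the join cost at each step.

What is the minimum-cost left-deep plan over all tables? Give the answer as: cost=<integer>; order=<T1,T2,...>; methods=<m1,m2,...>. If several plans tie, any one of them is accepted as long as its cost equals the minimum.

Selinger DP (subsets sized 1..n):
  {B}: scan cost=20, card=20
  {C}: scan cost=40, card=40
  {A}: scan cost=60, card=60
  {BC}: card=160; try (B,hash)→280, (B,nl_idx)→400, (C,merge)→420, (B,merge)→440, (C,hash)→520, (C,nl)→820 …(+1); best=280 via (B,hash)
  {AB}: card=20; try (A,nl_idx)→160, (B,hash)→320, (B,nl_idx)→380, (A,merge)→560, (B,merge)→600, (A,hash)→760 …(+2); best=160 via (A,nl_idx)
  {ABC}: card=160; try (C,merge)→560, (C,hash)→660, (C,nl)→960, (A,hash)→1160, (A,nl_idx)→1400, (A,merge)→2140 …(+1); best=560 via (C,merge)

cost=560; order=B,A,C; methods=nl_idx,merge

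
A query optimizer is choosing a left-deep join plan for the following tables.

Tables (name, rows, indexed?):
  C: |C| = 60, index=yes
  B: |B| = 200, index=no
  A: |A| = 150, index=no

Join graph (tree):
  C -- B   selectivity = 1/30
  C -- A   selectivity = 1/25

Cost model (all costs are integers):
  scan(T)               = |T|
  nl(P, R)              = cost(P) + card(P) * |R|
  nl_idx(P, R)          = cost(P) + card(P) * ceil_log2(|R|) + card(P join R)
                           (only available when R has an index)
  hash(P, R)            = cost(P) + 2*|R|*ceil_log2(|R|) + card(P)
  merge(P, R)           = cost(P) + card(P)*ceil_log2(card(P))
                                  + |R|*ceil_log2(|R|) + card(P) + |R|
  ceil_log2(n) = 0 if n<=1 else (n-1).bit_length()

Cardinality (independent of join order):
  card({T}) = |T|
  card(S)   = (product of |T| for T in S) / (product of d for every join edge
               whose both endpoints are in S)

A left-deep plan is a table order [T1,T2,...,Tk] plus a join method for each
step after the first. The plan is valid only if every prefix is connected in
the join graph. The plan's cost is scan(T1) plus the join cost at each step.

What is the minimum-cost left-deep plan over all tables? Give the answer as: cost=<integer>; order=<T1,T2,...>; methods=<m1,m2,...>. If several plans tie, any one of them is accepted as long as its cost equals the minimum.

cost=3920; order=B,C,A; methods=hash,hash

Selinger DP (subsets sized 1..n):
  {C}: scan cost=60, card=60
  {B}: scan cost=200, card=200
  {A}: scan cost=150, card=150
  {BC}: card=400; try (C,hash)→1120, (C,nl_idx)→1800, (B,merge)→2280, (C,merge)→2420, (B,hash)→3320, (B,nl)→12060 …(+1); best=1120 via (C,hash)
  {AC}: card=360; try (C,hash)→1020, (C,nl_idx)→1410, (A,merge)→1830, (C,merge)→1920, (A,hash)→2520, (A,nl)→9060 …(+1); best=1020 via (C,hash)
  {ABC}: card=2400; try (A,hash)→3920, (B,hash)→4580, (B,merge)→6420, (A,merge)→6470, (A,nl)→61120, (B,nl)→73020; best=3920 via (A,hash)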